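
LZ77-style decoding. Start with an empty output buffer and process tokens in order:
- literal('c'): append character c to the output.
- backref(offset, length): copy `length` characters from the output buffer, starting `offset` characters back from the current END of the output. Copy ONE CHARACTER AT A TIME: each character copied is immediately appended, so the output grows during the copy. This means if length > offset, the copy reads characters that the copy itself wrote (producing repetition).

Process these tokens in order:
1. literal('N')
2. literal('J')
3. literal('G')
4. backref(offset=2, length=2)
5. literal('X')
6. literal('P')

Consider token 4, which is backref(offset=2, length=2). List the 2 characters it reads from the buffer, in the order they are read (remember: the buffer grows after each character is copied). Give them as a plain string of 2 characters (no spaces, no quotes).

Token 1: literal('N'). Output: "N"
Token 2: literal('J'). Output: "NJ"
Token 3: literal('G'). Output: "NJG"
Token 4: backref(off=2, len=2). Buffer before: "NJG" (len 3)
  byte 1: read out[1]='J', append. Buffer now: "NJGJ"
  byte 2: read out[2]='G', append. Buffer now: "NJGJG"

Answer: JG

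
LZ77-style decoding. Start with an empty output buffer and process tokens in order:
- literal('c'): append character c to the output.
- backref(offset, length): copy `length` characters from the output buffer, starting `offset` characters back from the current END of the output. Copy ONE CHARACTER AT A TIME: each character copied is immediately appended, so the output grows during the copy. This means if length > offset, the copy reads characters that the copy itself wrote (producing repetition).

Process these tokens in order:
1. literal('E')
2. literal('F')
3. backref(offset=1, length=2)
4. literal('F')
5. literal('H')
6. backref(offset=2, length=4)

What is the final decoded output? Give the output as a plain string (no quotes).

Token 1: literal('E'). Output: "E"
Token 2: literal('F'). Output: "EF"
Token 3: backref(off=1, len=2) (overlapping!). Copied 'FF' from pos 1. Output: "EFFF"
Token 4: literal('F'). Output: "EFFFF"
Token 5: literal('H'). Output: "EFFFFH"
Token 6: backref(off=2, len=4) (overlapping!). Copied 'FHFH' from pos 4. Output: "EFFFFHFHFH"

Answer: EFFFFHFHFH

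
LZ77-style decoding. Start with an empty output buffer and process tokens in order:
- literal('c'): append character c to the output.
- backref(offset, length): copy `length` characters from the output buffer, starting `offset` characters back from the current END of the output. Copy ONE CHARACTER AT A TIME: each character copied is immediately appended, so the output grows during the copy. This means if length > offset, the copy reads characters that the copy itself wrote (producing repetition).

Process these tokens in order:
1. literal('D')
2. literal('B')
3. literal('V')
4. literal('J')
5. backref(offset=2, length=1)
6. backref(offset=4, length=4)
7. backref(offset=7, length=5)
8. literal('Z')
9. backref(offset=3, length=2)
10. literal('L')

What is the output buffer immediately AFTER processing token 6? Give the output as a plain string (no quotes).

Token 1: literal('D'). Output: "D"
Token 2: literal('B'). Output: "DB"
Token 3: literal('V'). Output: "DBV"
Token 4: literal('J'). Output: "DBVJ"
Token 5: backref(off=2, len=1). Copied 'V' from pos 2. Output: "DBVJV"
Token 6: backref(off=4, len=4). Copied 'BVJV' from pos 1. Output: "DBVJVBVJV"

Answer: DBVJVBVJV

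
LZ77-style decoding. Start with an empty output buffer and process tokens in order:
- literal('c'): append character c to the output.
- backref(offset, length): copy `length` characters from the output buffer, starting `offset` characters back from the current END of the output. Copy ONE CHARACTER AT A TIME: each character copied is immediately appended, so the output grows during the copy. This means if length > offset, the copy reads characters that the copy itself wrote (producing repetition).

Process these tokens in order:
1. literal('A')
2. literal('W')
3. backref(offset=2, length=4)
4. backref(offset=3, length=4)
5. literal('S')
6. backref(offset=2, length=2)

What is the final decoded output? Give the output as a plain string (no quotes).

Token 1: literal('A'). Output: "A"
Token 2: literal('W'). Output: "AW"
Token 3: backref(off=2, len=4) (overlapping!). Copied 'AWAW' from pos 0. Output: "AWAWAW"
Token 4: backref(off=3, len=4) (overlapping!). Copied 'WAWW' from pos 3. Output: "AWAWAWWAWW"
Token 5: literal('S'). Output: "AWAWAWWAWWS"
Token 6: backref(off=2, len=2). Copied 'WS' from pos 9. Output: "AWAWAWWAWWSWS"

Answer: AWAWAWWAWWSWS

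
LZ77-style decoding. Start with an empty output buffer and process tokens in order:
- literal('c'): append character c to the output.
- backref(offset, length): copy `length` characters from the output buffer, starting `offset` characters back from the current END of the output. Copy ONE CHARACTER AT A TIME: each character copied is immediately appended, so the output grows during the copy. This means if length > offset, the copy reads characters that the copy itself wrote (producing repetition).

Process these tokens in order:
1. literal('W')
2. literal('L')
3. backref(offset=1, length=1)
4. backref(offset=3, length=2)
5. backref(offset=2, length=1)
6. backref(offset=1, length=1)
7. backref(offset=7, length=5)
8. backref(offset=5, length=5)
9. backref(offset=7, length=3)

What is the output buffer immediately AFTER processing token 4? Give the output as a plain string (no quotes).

Answer: WLLWL

Derivation:
Token 1: literal('W'). Output: "W"
Token 2: literal('L'). Output: "WL"
Token 3: backref(off=1, len=1). Copied 'L' from pos 1. Output: "WLL"
Token 4: backref(off=3, len=2). Copied 'WL' from pos 0. Output: "WLLWL"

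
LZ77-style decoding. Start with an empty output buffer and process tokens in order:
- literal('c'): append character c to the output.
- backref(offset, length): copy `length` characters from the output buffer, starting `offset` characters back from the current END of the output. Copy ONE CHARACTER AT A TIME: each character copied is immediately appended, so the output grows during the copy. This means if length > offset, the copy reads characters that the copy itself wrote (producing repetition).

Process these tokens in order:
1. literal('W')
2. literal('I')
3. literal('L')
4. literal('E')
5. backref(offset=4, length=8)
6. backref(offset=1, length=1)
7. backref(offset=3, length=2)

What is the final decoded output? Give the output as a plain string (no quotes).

Answer: WILEWILEWILEELE

Derivation:
Token 1: literal('W'). Output: "W"
Token 2: literal('I'). Output: "WI"
Token 3: literal('L'). Output: "WIL"
Token 4: literal('E'). Output: "WILE"
Token 5: backref(off=4, len=8) (overlapping!). Copied 'WILEWILE' from pos 0. Output: "WILEWILEWILE"
Token 6: backref(off=1, len=1). Copied 'E' from pos 11. Output: "WILEWILEWILEE"
Token 7: backref(off=3, len=2). Copied 'LE' from pos 10. Output: "WILEWILEWILEELE"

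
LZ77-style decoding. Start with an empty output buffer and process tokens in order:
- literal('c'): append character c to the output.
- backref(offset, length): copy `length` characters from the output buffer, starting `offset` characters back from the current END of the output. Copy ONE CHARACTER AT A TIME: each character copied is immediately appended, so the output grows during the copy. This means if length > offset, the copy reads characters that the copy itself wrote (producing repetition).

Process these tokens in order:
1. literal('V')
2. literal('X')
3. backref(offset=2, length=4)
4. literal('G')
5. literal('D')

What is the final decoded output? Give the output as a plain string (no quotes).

Token 1: literal('V'). Output: "V"
Token 2: literal('X'). Output: "VX"
Token 3: backref(off=2, len=4) (overlapping!). Copied 'VXVX' from pos 0. Output: "VXVXVX"
Token 4: literal('G'). Output: "VXVXVXG"
Token 5: literal('D'). Output: "VXVXVXGD"

Answer: VXVXVXGD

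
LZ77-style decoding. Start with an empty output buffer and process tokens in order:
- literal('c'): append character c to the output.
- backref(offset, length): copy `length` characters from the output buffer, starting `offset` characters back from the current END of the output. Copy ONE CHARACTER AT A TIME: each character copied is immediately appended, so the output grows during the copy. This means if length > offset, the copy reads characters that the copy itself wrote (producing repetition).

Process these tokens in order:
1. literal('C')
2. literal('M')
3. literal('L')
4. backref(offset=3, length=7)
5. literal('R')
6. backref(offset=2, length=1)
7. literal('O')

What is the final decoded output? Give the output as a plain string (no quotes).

Answer: CMLCMLCMLCRCO

Derivation:
Token 1: literal('C'). Output: "C"
Token 2: literal('M'). Output: "CM"
Token 3: literal('L'). Output: "CML"
Token 4: backref(off=3, len=7) (overlapping!). Copied 'CMLCMLC' from pos 0. Output: "CMLCMLCMLC"
Token 5: literal('R'). Output: "CMLCMLCMLCR"
Token 6: backref(off=2, len=1). Copied 'C' from pos 9. Output: "CMLCMLCMLCRC"
Token 7: literal('O'). Output: "CMLCMLCMLCRCO"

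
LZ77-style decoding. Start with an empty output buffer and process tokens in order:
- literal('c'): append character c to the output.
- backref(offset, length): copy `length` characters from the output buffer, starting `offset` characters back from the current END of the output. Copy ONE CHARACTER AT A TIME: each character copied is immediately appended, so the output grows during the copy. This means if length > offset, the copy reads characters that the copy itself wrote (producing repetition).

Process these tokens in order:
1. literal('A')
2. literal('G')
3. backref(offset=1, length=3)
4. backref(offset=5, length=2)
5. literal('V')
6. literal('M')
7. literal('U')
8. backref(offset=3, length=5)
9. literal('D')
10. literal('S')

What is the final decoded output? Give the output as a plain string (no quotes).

Token 1: literal('A'). Output: "A"
Token 2: literal('G'). Output: "AG"
Token 3: backref(off=1, len=3) (overlapping!). Copied 'GGG' from pos 1. Output: "AGGGG"
Token 4: backref(off=5, len=2). Copied 'AG' from pos 0. Output: "AGGGGAG"
Token 5: literal('V'). Output: "AGGGGAGV"
Token 6: literal('M'). Output: "AGGGGAGVM"
Token 7: literal('U'). Output: "AGGGGAGVMU"
Token 8: backref(off=3, len=5) (overlapping!). Copied 'VMUVM' from pos 7. Output: "AGGGGAGVMUVMUVM"
Token 9: literal('D'). Output: "AGGGGAGVMUVMUVMD"
Token 10: literal('S'). Output: "AGGGGAGVMUVMUVMDS"

Answer: AGGGGAGVMUVMUVMDS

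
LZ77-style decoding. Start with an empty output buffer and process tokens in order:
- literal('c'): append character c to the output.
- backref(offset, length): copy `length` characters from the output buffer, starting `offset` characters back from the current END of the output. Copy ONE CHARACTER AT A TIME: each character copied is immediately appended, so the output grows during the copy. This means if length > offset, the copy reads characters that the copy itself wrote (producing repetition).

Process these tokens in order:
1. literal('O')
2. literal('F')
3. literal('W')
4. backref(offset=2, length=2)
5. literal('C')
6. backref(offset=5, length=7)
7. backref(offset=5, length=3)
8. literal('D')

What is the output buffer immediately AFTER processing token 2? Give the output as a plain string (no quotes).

Token 1: literal('O'). Output: "O"
Token 2: literal('F'). Output: "OF"

Answer: OF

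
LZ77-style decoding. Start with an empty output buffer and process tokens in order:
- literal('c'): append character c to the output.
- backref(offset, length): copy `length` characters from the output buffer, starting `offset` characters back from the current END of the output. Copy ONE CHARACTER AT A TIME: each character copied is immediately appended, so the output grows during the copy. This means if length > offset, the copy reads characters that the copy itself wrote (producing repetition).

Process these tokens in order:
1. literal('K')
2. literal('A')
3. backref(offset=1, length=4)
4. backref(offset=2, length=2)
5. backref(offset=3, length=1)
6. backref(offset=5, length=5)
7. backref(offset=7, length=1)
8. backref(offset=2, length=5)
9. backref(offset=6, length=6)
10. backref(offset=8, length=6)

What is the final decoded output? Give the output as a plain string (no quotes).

Answer: KAAAAAAAAAAAAAAAAAAAAAAAAAAAAAAA

Derivation:
Token 1: literal('K'). Output: "K"
Token 2: literal('A'). Output: "KA"
Token 3: backref(off=1, len=4) (overlapping!). Copied 'AAAA' from pos 1. Output: "KAAAAA"
Token 4: backref(off=2, len=2). Copied 'AA' from pos 4. Output: "KAAAAAAA"
Token 5: backref(off=3, len=1). Copied 'A' from pos 5. Output: "KAAAAAAAA"
Token 6: backref(off=5, len=5). Copied 'AAAAA' from pos 4. Output: "KAAAAAAAAAAAAA"
Token 7: backref(off=7, len=1). Copied 'A' from pos 7. Output: "KAAAAAAAAAAAAAA"
Token 8: backref(off=2, len=5) (overlapping!). Copied 'AAAAA' from pos 13. Output: "KAAAAAAAAAAAAAAAAAAA"
Token 9: backref(off=6, len=6). Copied 'AAAAAA' from pos 14. Output: "KAAAAAAAAAAAAAAAAAAAAAAAAA"
Token 10: backref(off=8, len=6). Copied 'AAAAAA' from pos 18. Output: "KAAAAAAAAAAAAAAAAAAAAAAAAAAAAAAA"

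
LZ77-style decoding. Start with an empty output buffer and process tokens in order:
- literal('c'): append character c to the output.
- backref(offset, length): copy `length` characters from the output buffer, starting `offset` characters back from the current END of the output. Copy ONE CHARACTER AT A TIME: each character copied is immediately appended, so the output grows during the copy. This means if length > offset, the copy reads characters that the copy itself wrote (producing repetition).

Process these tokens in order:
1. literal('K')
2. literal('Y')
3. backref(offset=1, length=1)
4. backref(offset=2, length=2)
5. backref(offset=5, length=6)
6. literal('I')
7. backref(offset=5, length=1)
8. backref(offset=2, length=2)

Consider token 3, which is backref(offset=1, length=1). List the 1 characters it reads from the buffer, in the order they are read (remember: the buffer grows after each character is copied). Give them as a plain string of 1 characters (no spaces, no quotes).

Answer: Y

Derivation:
Token 1: literal('K'). Output: "K"
Token 2: literal('Y'). Output: "KY"
Token 3: backref(off=1, len=1). Buffer before: "KY" (len 2)
  byte 1: read out[1]='Y', append. Buffer now: "KYY"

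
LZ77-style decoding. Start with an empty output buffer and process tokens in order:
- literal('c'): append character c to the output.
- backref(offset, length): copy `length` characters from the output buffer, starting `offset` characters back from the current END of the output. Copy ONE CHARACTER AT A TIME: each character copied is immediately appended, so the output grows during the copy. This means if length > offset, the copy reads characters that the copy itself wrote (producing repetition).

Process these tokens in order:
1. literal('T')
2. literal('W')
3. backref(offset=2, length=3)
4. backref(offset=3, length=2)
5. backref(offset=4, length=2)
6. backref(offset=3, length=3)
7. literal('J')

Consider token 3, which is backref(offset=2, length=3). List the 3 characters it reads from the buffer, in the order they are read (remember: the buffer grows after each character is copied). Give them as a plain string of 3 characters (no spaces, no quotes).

Answer: TWT

Derivation:
Token 1: literal('T'). Output: "T"
Token 2: literal('W'). Output: "TW"
Token 3: backref(off=2, len=3). Buffer before: "TW" (len 2)
  byte 1: read out[0]='T', append. Buffer now: "TWT"
  byte 2: read out[1]='W', append. Buffer now: "TWTW"
  byte 3: read out[2]='T', append. Buffer now: "TWTWT"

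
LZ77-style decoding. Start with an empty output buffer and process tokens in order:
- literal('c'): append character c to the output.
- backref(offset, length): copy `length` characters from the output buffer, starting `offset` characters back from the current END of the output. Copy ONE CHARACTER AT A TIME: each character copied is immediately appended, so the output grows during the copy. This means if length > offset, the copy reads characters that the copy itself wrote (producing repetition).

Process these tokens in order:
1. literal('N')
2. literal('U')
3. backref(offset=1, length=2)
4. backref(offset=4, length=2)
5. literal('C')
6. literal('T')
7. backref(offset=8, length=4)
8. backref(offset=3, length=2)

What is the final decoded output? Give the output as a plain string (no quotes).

Token 1: literal('N'). Output: "N"
Token 2: literal('U'). Output: "NU"
Token 3: backref(off=1, len=2) (overlapping!). Copied 'UU' from pos 1. Output: "NUUU"
Token 4: backref(off=4, len=2). Copied 'NU' from pos 0. Output: "NUUUNU"
Token 5: literal('C'). Output: "NUUUNUC"
Token 6: literal('T'). Output: "NUUUNUCT"
Token 7: backref(off=8, len=4). Copied 'NUUU' from pos 0. Output: "NUUUNUCTNUUU"
Token 8: backref(off=3, len=2). Copied 'UU' from pos 9. Output: "NUUUNUCTNUUUUU"

Answer: NUUUNUCTNUUUUU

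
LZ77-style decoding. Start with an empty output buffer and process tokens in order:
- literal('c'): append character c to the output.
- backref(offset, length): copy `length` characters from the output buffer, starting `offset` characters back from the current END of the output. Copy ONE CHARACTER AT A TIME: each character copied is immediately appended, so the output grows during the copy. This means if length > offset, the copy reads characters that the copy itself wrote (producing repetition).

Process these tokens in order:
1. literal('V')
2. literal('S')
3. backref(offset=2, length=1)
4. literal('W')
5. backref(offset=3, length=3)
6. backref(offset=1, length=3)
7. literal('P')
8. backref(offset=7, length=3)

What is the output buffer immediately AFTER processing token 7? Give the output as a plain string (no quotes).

Answer: VSVWSVWWWWP

Derivation:
Token 1: literal('V'). Output: "V"
Token 2: literal('S'). Output: "VS"
Token 3: backref(off=2, len=1). Copied 'V' from pos 0. Output: "VSV"
Token 4: literal('W'). Output: "VSVW"
Token 5: backref(off=3, len=3). Copied 'SVW' from pos 1. Output: "VSVWSVW"
Token 6: backref(off=1, len=3) (overlapping!). Copied 'WWW' from pos 6. Output: "VSVWSVWWWW"
Token 7: literal('P'). Output: "VSVWSVWWWWP"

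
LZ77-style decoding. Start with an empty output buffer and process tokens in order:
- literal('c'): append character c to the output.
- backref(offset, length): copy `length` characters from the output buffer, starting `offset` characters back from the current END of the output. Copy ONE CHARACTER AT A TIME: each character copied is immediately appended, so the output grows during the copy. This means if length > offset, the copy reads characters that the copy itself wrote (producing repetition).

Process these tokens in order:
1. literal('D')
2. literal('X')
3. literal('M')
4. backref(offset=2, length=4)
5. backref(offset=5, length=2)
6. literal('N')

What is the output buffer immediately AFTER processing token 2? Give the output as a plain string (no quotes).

Token 1: literal('D'). Output: "D"
Token 2: literal('X'). Output: "DX"

Answer: DX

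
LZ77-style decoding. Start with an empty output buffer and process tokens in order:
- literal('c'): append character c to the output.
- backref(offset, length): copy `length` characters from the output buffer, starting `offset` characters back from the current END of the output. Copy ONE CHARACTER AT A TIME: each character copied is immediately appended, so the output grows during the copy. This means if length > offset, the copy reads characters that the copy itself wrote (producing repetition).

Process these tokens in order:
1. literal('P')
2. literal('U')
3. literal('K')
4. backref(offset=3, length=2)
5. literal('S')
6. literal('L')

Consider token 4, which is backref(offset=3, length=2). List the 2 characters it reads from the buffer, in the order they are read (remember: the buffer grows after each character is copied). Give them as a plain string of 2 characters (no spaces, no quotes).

Token 1: literal('P'). Output: "P"
Token 2: literal('U'). Output: "PU"
Token 3: literal('K'). Output: "PUK"
Token 4: backref(off=3, len=2). Buffer before: "PUK" (len 3)
  byte 1: read out[0]='P', append. Buffer now: "PUKP"
  byte 2: read out[1]='U', append. Buffer now: "PUKPU"

Answer: PU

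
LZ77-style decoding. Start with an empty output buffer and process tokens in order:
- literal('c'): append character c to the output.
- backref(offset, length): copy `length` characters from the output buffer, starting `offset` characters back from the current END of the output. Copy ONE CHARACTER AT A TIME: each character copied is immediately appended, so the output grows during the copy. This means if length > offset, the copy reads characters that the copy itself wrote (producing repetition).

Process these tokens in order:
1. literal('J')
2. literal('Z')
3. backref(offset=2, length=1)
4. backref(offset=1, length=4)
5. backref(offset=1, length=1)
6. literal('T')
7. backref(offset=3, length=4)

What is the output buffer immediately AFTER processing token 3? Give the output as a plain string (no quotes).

Answer: JZJ

Derivation:
Token 1: literal('J'). Output: "J"
Token 2: literal('Z'). Output: "JZ"
Token 3: backref(off=2, len=1). Copied 'J' from pos 0. Output: "JZJ"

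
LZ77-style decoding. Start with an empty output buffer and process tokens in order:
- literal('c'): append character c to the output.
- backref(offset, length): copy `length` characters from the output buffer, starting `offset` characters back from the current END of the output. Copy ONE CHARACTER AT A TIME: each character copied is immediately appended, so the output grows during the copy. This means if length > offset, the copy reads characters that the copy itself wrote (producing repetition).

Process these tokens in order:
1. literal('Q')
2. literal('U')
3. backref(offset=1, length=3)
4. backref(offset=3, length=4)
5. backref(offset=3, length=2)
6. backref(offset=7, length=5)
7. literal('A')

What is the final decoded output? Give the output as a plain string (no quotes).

Answer: QUUUUUUUUUUUUUUUA

Derivation:
Token 1: literal('Q'). Output: "Q"
Token 2: literal('U'). Output: "QU"
Token 3: backref(off=1, len=3) (overlapping!). Copied 'UUU' from pos 1. Output: "QUUUU"
Token 4: backref(off=3, len=4) (overlapping!). Copied 'UUUU' from pos 2. Output: "QUUUUUUUU"
Token 5: backref(off=3, len=2). Copied 'UU' from pos 6. Output: "QUUUUUUUUUU"
Token 6: backref(off=7, len=5). Copied 'UUUUU' from pos 4. Output: "QUUUUUUUUUUUUUUU"
Token 7: literal('A'). Output: "QUUUUUUUUUUUUUUUA"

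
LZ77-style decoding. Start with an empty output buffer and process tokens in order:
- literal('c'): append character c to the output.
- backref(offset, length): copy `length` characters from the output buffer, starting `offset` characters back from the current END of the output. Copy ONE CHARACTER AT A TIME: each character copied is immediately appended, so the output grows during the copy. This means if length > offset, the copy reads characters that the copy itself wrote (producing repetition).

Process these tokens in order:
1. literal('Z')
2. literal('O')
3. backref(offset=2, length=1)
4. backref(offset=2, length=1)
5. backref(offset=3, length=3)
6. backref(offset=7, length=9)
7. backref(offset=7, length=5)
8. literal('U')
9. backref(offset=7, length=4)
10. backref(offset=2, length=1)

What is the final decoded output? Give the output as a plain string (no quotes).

Answer: ZOZOOZOZOZOOZOZOZOOZOUOZOOO

Derivation:
Token 1: literal('Z'). Output: "Z"
Token 2: literal('O'). Output: "ZO"
Token 3: backref(off=2, len=1). Copied 'Z' from pos 0. Output: "ZOZ"
Token 4: backref(off=2, len=1). Copied 'O' from pos 1. Output: "ZOZO"
Token 5: backref(off=3, len=3). Copied 'OZO' from pos 1. Output: "ZOZOOZO"
Token 6: backref(off=7, len=9) (overlapping!). Copied 'ZOZOOZOZO' from pos 0. Output: "ZOZOOZOZOZOOZOZO"
Token 7: backref(off=7, len=5). Copied 'ZOOZO' from pos 9. Output: "ZOZOOZOZOZOOZOZOZOOZO"
Token 8: literal('U'). Output: "ZOZOOZOZOZOOZOZOZOOZOU"
Token 9: backref(off=7, len=4). Copied 'OZOO' from pos 15. Output: "ZOZOOZOZOZOOZOZOZOOZOUOZOO"
Token 10: backref(off=2, len=1). Copied 'O' from pos 24. Output: "ZOZOOZOZOZOOZOZOZOOZOUOZOOO"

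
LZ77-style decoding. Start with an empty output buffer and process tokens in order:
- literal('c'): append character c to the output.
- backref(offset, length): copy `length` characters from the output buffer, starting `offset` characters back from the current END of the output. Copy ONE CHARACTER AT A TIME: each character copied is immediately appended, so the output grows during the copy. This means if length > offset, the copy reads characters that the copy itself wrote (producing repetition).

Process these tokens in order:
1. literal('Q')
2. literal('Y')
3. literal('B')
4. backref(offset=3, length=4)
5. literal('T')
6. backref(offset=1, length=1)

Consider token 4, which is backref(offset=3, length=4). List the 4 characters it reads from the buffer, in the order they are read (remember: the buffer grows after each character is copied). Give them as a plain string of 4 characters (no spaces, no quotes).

Token 1: literal('Q'). Output: "Q"
Token 2: literal('Y'). Output: "QY"
Token 3: literal('B'). Output: "QYB"
Token 4: backref(off=3, len=4). Buffer before: "QYB" (len 3)
  byte 1: read out[0]='Q', append. Buffer now: "QYBQ"
  byte 2: read out[1]='Y', append. Buffer now: "QYBQY"
  byte 3: read out[2]='B', append. Buffer now: "QYBQYB"
  byte 4: read out[3]='Q', append. Buffer now: "QYBQYBQ"

Answer: QYBQ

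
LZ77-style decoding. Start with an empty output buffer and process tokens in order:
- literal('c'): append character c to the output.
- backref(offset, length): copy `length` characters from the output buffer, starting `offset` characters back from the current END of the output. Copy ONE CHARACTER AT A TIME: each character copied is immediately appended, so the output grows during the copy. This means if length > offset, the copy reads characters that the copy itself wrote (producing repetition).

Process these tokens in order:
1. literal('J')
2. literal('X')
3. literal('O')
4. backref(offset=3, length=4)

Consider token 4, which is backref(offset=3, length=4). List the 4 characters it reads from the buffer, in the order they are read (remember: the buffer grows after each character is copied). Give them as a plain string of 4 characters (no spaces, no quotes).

Answer: JXOJ

Derivation:
Token 1: literal('J'). Output: "J"
Token 2: literal('X'). Output: "JX"
Token 3: literal('O'). Output: "JXO"
Token 4: backref(off=3, len=4). Buffer before: "JXO" (len 3)
  byte 1: read out[0]='J', append. Buffer now: "JXOJ"
  byte 2: read out[1]='X', append. Buffer now: "JXOJX"
  byte 3: read out[2]='O', append. Buffer now: "JXOJXO"
  byte 4: read out[3]='J', append. Buffer now: "JXOJXOJ"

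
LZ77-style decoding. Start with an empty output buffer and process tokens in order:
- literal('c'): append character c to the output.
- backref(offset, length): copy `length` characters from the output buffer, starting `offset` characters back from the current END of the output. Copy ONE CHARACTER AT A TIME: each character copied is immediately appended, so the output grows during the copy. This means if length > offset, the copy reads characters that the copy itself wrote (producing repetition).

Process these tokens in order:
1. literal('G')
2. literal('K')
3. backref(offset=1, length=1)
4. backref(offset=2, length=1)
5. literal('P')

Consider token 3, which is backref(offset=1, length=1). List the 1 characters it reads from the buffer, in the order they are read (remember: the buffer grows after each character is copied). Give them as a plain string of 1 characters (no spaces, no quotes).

Answer: K

Derivation:
Token 1: literal('G'). Output: "G"
Token 2: literal('K'). Output: "GK"
Token 3: backref(off=1, len=1). Buffer before: "GK" (len 2)
  byte 1: read out[1]='K', append. Buffer now: "GKK"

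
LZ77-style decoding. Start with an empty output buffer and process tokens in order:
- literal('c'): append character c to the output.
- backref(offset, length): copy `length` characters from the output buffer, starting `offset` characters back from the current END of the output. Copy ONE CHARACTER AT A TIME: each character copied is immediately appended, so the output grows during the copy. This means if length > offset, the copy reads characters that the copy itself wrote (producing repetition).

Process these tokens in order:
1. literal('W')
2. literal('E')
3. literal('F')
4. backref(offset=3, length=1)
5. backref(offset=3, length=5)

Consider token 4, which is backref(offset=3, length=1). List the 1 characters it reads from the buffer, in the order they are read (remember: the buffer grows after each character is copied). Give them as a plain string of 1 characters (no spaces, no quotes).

Token 1: literal('W'). Output: "W"
Token 2: literal('E'). Output: "WE"
Token 3: literal('F'). Output: "WEF"
Token 4: backref(off=3, len=1). Buffer before: "WEF" (len 3)
  byte 1: read out[0]='W', append. Buffer now: "WEFW"

Answer: W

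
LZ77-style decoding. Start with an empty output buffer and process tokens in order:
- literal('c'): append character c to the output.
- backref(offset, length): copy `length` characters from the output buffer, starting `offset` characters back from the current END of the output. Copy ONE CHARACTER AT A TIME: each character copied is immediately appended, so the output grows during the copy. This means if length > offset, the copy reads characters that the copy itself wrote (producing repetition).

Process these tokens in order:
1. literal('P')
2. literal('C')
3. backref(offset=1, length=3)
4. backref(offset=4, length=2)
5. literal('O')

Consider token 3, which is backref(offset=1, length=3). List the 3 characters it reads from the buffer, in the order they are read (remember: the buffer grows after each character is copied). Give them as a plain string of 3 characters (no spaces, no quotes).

Token 1: literal('P'). Output: "P"
Token 2: literal('C'). Output: "PC"
Token 3: backref(off=1, len=3). Buffer before: "PC" (len 2)
  byte 1: read out[1]='C', append. Buffer now: "PCC"
  byte 2: read out[2]='C', append. Buffer now: "PCCC"
  byte 3: read out[3]='C', append. Buffer now: "PCCCC"

Answer: CCC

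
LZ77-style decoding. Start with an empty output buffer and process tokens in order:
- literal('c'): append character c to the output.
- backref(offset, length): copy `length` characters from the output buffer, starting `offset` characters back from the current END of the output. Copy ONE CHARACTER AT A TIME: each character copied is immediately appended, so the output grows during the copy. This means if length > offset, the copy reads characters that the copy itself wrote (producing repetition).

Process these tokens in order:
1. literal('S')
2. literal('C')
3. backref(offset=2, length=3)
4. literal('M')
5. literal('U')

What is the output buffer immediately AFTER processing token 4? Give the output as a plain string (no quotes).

Answer: SCSCSM

Derivation:
Token 1: literal('S'). Output: "S"
Token 2: literal('C'). Output: "SC"
Token 3: backref(off=2, len=3) (overlapping!). Copied 'SCS' from pos 0. Output: "SCSCS"
Token 4: literal('M'). Output: "SCSCSM"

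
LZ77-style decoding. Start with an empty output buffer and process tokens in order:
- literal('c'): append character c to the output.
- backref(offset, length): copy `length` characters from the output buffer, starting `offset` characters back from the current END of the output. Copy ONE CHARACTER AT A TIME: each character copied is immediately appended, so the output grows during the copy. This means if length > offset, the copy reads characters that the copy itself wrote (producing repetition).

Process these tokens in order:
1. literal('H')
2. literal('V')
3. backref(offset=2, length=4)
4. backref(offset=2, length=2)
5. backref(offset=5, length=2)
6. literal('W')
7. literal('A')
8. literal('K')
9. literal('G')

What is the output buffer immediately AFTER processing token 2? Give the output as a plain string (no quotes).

Token 1: literal('H'). Output: "H"
Token 2: literal('V'). Output: "HV"

Answer: HV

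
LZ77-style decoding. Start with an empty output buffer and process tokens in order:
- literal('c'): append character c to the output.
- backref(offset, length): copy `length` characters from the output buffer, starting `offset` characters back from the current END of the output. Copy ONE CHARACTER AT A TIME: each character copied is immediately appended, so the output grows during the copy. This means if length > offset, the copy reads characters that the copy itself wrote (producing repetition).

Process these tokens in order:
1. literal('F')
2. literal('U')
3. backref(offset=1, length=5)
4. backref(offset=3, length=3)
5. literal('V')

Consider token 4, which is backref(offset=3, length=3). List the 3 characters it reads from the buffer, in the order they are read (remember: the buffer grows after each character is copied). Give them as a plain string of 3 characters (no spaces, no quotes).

Token 1: literal('F'). Output: "F"
Token 2: literal('U'). Output: "FU"
Token 3: backref(off=1, len=5) (overlapping!). Copied 'UUUUU' from pos 1. Output: "FUUUUUU"
Token 4: backref(off=3, len=3). Buffer before: "FUUUUUU" (len 7)
  byte 1: read out[4]='U', append. Buffer now: "FUUUUUUU"
  byte 2: read out[5]='U', append. Buffer now: "FUUUUUUUU"
  byte 3: read out[6]='U', append. Buffer now: "FUUUUUUUUU"

Answer: UUU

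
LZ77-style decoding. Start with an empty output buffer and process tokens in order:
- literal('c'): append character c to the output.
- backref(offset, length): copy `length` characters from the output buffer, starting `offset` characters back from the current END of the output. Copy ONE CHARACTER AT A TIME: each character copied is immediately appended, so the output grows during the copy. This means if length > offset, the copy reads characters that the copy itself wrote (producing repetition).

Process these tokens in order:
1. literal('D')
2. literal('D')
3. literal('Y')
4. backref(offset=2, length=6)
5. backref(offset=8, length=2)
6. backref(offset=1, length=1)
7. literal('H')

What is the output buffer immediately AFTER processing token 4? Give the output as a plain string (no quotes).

Answer: DDYDYDYDY

Derivation:
Token 1: literal('D'). Output: "D"
Token 2: literal('D'). Output: "DD"
Token 3: literal('Y'). Output: "DDY"
Token 4: backref(off=2, len=6) (overlapping!). Copied 'DYDYDY' from pos 1. Output: "DDYDYDYDY"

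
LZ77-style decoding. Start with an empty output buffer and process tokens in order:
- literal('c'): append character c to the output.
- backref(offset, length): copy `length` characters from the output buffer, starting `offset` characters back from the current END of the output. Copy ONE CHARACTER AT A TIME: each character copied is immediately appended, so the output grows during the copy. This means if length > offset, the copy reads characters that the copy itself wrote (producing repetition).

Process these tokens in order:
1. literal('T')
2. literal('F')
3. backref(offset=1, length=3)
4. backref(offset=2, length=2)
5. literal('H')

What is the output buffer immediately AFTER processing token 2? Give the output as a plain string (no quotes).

Answer: TF

Derivation:
Token 1: literal('T'). Output: "T"
Token 2: literal('F'). Output: "TF"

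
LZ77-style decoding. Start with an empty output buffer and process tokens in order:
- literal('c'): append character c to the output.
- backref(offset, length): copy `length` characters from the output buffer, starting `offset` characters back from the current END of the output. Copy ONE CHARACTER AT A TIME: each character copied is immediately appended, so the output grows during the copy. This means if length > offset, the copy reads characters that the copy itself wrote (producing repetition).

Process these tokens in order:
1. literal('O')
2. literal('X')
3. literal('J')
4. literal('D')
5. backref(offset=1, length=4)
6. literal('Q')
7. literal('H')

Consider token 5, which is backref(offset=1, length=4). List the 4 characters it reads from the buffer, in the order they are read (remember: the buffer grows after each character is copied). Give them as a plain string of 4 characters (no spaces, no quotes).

Answer: DDDD

Derivation:
Token 1: literal('O'). Output: "O"
Token 2: literal('X'). Output: "OX"
Token 3: literal('J'). Output: "OXJ"
Token 4: literal('D'). Output: "OXJD"
Token 5: backref(off=1, len=4). Buffer before: "OXJD" (len 4)
  byte 1: read out[3]='D', append. Buffer now: "OXJDD"
  byte 2: read out[4]='D', append. Buffer now: "OXJDDD"
  byte 3: read out[5]='D', append. Buffer now: "OXJDDDD"
  byte 4: read out[6]='D', append. Buffer now: "OXJDDDDD"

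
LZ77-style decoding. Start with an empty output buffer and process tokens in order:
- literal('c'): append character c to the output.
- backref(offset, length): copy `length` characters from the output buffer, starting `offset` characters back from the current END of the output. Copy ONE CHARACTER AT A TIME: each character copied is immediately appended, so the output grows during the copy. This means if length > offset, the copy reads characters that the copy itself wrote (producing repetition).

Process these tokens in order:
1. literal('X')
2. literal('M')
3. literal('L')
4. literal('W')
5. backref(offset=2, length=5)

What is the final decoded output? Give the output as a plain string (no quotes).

Token 1: literal('X'). Output: "X"
Token 2: literal('M'). Output: "XM"
Token 3: literal('L'). Output: "XML"
Token 4: literal('W'). Output: "XMLW"
Token 5: backref(off=2, len=5) (overlapping!). Copied 'LWLWL' from pos 2. Output: "XMLWLWLWL"

Answer: XMLWLWLWL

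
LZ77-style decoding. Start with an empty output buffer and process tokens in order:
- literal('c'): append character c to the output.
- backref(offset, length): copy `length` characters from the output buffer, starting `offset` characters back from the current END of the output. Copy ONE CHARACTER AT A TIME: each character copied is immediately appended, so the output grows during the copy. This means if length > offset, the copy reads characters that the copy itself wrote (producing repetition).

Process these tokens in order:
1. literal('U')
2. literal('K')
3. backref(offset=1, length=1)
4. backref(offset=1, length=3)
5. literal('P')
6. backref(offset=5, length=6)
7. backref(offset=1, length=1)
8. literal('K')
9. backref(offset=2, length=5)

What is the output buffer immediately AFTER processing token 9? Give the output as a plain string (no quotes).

Answer: UKKKKKPKKKKPKKKKKKKK

Derivation:
Token 1: literal('U'). Output: "U"
Token 2: literal('K'). Output: "UK"
Token 3: backref(off=1, len=1). Copied 'K' from pos 1. Output: "UKK"
Token 4: backref(off=1, len=3) (overlapping!). Copied 'KKK' from pos 2. Output: "UKKKKK"
Token 5: literal('P'). Output: "UKKKKKP"
Token 6: backref(off=5, len=6) (overlapping!). Copied 'KKKKPK' from pos 2. Output: "UKKKKKPKKKKPK"
Token 7: backref(off=1, len=1). Copied 'K' from pos 12. Output: "UKKKKKPKKKKPKK"
Token 8: literal('K'). Output: "UKKKKKPKKKKPKKK"
Token 9: backref(off=2, len=5) (overlapping!). Copied 'KKKKK' from pos 13. Output: "UKKKKKPKKKKPKKKKKKKK"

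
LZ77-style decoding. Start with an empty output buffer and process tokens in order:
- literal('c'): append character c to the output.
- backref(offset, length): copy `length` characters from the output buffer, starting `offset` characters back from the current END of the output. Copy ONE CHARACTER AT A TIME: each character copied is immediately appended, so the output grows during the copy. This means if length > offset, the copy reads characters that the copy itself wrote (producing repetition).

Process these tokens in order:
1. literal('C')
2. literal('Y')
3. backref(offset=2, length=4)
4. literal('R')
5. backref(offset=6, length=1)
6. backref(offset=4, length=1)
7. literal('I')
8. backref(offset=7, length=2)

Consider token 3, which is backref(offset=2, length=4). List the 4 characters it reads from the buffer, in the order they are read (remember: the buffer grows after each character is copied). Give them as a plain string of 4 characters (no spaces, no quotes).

Answer: CYCY

Derivation:
Token 1: literal('C'). Output: "C"
Token 2: literal('Y'). Output: "CY"
Token 3: backref(off=2, len=4). Buffer before: "CY" (len 2)
  byte 1: read out[0]='C', append. Buffer now: "CYC"
  byte 2: read out[1]='Y', append. Buffer now: "CYCY"
  byte 3: read out[2]='C', append. Buffer now: "CYCYC"
  byte 4: read out[3]='Y', append. Buffer now: "CYCYCY"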